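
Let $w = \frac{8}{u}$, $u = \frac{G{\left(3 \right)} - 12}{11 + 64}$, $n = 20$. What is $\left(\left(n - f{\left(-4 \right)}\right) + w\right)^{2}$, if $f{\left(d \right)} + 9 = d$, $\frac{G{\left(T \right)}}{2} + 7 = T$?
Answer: $9$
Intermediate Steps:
$G{\left(T \right)} = -14 + 2 T$
$f{\left(d \right)} = -9 + d$
$u = - \frac{4}{15}$ ($u = \frac{\left(-14 + 2 \cdot 3\right) - 12}{11 + 64} = \frac{\left(-14 + 6\right) - 12}{75} = \left(-8 - 12\right) \frac{1}{75} = \left(-20\right) \frac{1}{75} = - \frac{4}{15} \approx -0.26667$)
$w = -30$ ($w = \frac{8}{- \frac{4}{15}} = 8 \left(- \frac{15}{4}\right) = -30$)
$\left(\left(n - f{\left(-4 \right)}\right) + w\right)^{2} = \left(\left(20 - \left(-9 - 4\right)\right) - 30\right)^{2} = \left(\left(20 - -13\right) - 30\right)^{2} = \left(\left(20 + 13\right) - 30\right)^{2} = \left(33 - 30\right)^{2} = 3^{2} = 9$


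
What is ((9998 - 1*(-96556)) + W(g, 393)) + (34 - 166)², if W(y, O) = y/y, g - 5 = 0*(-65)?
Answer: 123979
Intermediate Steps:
g = 5 (g = 5 + 0*(-65) = 5 + 0 = 5)
W(y, O) = 1
((9998 - 1*(-96556)) + W(g, 393)) + (34 - 166)² = ((9998 - 1*(-96556)) + 1) + (34 - 166)² = ((9998 + 96556) + 1) + (-132)² = (106554 + 1) + 17424 = 106555 + 17424 = 123979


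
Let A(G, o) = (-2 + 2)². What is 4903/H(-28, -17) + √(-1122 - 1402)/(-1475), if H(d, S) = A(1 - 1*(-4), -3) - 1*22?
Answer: -4903/22 - 2*I*√631/1475 ≈ -222.86 - 0.034061*I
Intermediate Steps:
A(G, o) = 0 (A(G, o) = 0² = 0)
H(d, S) = -22 (H(d, S) = 0 - 1*22 = 0 - 22 = -22)
4903/H(-28, -17) + √(-1122 - 1402)/(-1475) = 4903/(-22) + √(-1122 - 1402)/(-1475) = 4903*(-1/22) + √(-2524)*(-1/1475) = -4903/22 + (2*I*√631)*(-1/1475) = -4903/22 - 2*I*√631/1475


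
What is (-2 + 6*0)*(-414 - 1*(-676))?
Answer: -524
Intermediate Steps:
(-2 + 6*0)*(-414 - 1*(-676)) = (-2 + 0)*(-414 + 676) = -2*262 = -524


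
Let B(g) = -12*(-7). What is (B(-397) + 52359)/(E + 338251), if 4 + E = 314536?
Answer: 52443/652783 ≈ 0.080338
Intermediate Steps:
E = 314532 (E = -4 + 314536 = 314532)
B(g) = 84
(B(-397) + 52359)/(E + 338251) = (84 + 52359)/(314532 + 338251) = 52443/652783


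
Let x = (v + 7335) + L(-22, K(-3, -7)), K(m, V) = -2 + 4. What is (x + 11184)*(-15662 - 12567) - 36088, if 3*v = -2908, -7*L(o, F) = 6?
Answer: -10403850073/21 ≈ -4.9542e+8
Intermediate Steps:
K(m, V) = 2
L(o, F) = -6/7 (L(o, F) = -⅐*6 = -6/7)
v = -2908/3 (v = (⅓)*(-2908) = -2908/3 ≈ -969.33)
x = 133661/21 (x = (-2908/3 + 7335) - 6/7 = 19097/3 - 6/7 = 133661/21 ≈ 6364.8)
(x + 11184)*(-15662 - 12567) - 36088 = (133661/21 + 11184)*(-15662 - 12567) - 36088 = (368525/21)*(-28229) - 36088 = -10403092225/21 - 36088 = -10403850073/21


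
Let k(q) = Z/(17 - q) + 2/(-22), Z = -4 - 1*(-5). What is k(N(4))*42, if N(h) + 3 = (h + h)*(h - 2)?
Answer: 147/22 ≈ 6.6818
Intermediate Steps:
Z = 1 (Z = -4 + 5 = 1)
N(h) = -3 + 2*h*(-2 + h) (N(h) = -3 + (h + h)*(h - 2) = -3 + (2*h)*(-2 + h) = -3 + 2*h*(-2 + h))
k(q) = -1/11 + 1/(17 - q) (k(q) = 1/(17 - q) + 2/(-22) = 1/(17 - q) + 2*(-1/22) = 1/(17 - q) - 1/11 = -1/11 + 1/(17 - q))
k(N(4))*42 = ((6 - (-3 - 4*4 + 2*4²))/(11*(-17 + (-3 - 4*4 + 2*4²))))*42 = ((6 - (-3 - 16 + 2*16))/(11*(-17 + (-3 - 16 + 2*16))))*42 = ((6 - (-3 - 16 + 32))/(11*(-17 + (-3 - 16 + 32))))*42 = ((6 - 1*13)/(11*(-17 + 13)))*42 = ((1/11)*(6 - 13)/(-4))*42 = ((1/11)*(-¼)*(-7))*42 = (7/44)*42 = 147/22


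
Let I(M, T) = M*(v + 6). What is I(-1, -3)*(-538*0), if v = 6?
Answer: 0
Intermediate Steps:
I(M, T) = 12*M (I(M, T) = M*(6 + 6) = M*12 = 12*M)
I(-1, -3)*(-538*0) = (12*(-1))*(-538*0) = -12*0 = 0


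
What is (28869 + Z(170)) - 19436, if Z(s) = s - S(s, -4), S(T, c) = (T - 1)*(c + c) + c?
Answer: 10959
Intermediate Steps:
S(T, c) = c + 2*c*(-1 + T) (S(T, c) = (-1 + T)*(2*c) + c = 2*c*(-1 + T) + c = c + 2*c*(-1 + T))
Z(s) = -4 + 9*s (Z(s) = s - (-4)*(-1 + 2*s) = s - (4 - 8*s) = s + (-4 + 8*s) = -4 + 9*s)
(28869 + Z(170)) - 19436 = (28869 + (-4 + 9*170)) - 19436 = (28869 + (-4 + 1530)) - 19436 = (28869 + 1526) - 19436 = 30395 - 19436 = 10959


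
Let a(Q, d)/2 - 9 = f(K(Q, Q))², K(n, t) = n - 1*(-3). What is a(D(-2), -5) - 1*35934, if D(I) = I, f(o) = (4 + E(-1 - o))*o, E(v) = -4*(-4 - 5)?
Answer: -32716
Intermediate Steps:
K(n, t) = 3 + n (K(n, t) = n + 3 = 3 + n)
E(v) = 36 (E(v) = -4*(-9) = 36)
f(o) = 40*o (f(o) = (4 + 36)*o = 40*o)
a(Q, d) = 18 + 2*(120 + 40*Q)² (a(Q, d) = 18 + 2*(40*(3 + Q))² = 18 + 2*(120 + 40*Q)²)
a(D(-2), -5) - 1*35934 = (18 + 3200*(3 - 2)²) - 1*35934 = (18 + 3200*1²) - 35934 = (18 + 3200*1) - 35934 = (18 + 3200) - 35934 = 3218 - 35934 = -32716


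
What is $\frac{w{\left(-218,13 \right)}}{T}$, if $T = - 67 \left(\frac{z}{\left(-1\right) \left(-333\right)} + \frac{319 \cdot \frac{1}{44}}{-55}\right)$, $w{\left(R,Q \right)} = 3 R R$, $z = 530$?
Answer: $- \frac{10444824720}{7165181} \approx -1457.7$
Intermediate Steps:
$w{\left(R,Q \right)} = 3 R^{2}$
$T = - \frac{7165181}{73260}$ ($T = - 67 \left(\frac{530}{\left(-1\right) \left(-333\right)} + \frac{319 \cdot \frac{1}{44}}{-55}\right) = - 67 \left(\frac{530}{333} + 319 \cdot \frac{1}{44} \left(- \frac{1}{55}\right)\right) = - 67 \left(530 \cdot \frac{1}{333} + \frac{29}{4} \left(- \frac{1}{55}\right)\right) = - 67 \left(\frac{530}{333} - \frac{29}{220}\right) = \left(-67\right) \frac{106943}{73260} = - \frac{7165181}{73260} \approx -97.805$)
$\frac{w{\left(-218,13 \right)}}{T} = \frac{3 \left(-218\right)^{2}}{- \frac{7165181}{73260}} = 3 \cdot 47524 \left(- \frac{73260}{7165181}\right) = 142572 \left(- \frac{73260}{7165181}\right) = - \frac{10444824720}{7165181}$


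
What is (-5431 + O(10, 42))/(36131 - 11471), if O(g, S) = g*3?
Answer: -5401/24660 ≈ -0.21902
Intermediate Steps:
O(g, S) = 3*g
(-5431 + O(10, 42))/(36131 - 11471) = (-5431 + 3*10)/(36131 - 11471) = (-5431 + 30)/24660 = -5401*1/24660 = -5401/24660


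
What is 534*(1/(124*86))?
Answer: 267/5332 ≈ 0.050075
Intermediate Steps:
534*(1/(124*86)) = 534*((1/124)*(1/86)) = 534*(1/10664) = 267/5332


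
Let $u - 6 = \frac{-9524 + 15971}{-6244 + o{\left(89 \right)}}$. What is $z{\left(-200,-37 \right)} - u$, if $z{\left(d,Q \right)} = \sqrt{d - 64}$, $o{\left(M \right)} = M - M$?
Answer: $- \frac{4431}{892} + 2 i \sqrt{66} \approx -4.9675 + 16.248 i$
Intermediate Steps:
$o{\left(M \right)} = 0$
$u = \frac{4431}{892}$ ($u = 6 + \frac{-9524 + 15971}{-6244 + 0} = 6 + \frac{6447}{-6244} = 6 + 6447 \left(- \frac{1}{6244}\right) = 6 - \frac{921}{892} = \frac{4431}{892} \approx 4.9675$)
$z{\left(d,Q \right)} = \sqrt{-64 + d}$
$z{\left(-200,-37 \right)} - u = \sqrt{-64 - 200} - \frac{4431}{892} = \sqrt{-264} - \frac{4431}{892} = 2 i \sqrt{66} - \frac{4431}{892} = - \frac{4431}{892} + 2 i \sqrt{66}$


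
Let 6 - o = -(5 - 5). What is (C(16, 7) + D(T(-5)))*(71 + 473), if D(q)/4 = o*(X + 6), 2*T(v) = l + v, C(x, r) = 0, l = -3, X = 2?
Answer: 104448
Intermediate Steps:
o = 6 (o = 6 - (-1)*(5 - 5) = 6 - (-1)*0 = 6 - 1*0 = 6 + 0 = 6)
T(v) = -3/2 + v/2 (T(v) = (-3 + v)/2 = -3/2 + v/2)
D(q) = 192 (D(q) = 4*(6*(2 + 6)) = 4*(6*8) = 4*48 = 192)
(C(16, 7) + D(T(-5)))*(71 + 473) = (0 + 192)*(71 + 473) = 192*544 = 104448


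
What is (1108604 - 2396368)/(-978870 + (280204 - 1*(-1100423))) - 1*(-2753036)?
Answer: 1106050196488/401757 ≈ 2.7530e+6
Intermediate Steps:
(1108604 - 2396368)/(-978870 + (280204 - 1*(-1100423))) - 1*(-2753036) = -1287764/(-978870 + (280204 + 1100423)) + 2753036 = -1287764/(-978870 + 1380627) + 2753036 = -1287764/401757 + 2753036 = 1106050196488/401757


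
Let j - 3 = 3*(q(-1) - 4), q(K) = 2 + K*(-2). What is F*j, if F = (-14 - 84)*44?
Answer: -12936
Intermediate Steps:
q(K) = 2 - 2*K
j = 3 (j = 3 + 3*((2 - 2*(-1)) - 4) = 3 + 3*((2 + 2) - 4) = 3 + 3*(4 - 4) = 3 + 3*0 = 3 + 0 = 3)
F = -4312 (F = -98*44 = -4312)
F*j = -4312*3 = -12936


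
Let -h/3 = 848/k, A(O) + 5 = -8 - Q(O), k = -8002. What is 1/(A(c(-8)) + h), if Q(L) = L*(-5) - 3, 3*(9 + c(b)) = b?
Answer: -12003/816389 ≈ -0.014703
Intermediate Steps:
c(b) = -9 + b/3
Q(L) = -3 - 5*L (Q(L) = -5*L - 3 = -3 - 5*L)
A(O) = -10 + 5*O (A(O) = -5 + (-8 - (-3 - 5*O)) = -5 + (-8 + (3 + 5*O)) = -5 + (-5 + 5*O) = -10 + 5*O)
h = 1272/4001 (h = -2544/(-8002) = -2544*(-1)/8002 = -3*(-424/4001) = 1272/4001 ≈ 0.31792)
1/(A(c(-8)) + h) = 1/((-10 + 5*(-9 + (1/3)*(-8))) + 1272/4001) = 1/((-10 + 5*(-9 - 8/3)) + 1272/4001) = 1/((-10 + 5*(-35/3)) + 1272/4001) = 1/((-10 - 175/3) + 1272/4001) = 1/(-205/3 + 1272/4001) = 1/(-816389/12003) = -12003/816389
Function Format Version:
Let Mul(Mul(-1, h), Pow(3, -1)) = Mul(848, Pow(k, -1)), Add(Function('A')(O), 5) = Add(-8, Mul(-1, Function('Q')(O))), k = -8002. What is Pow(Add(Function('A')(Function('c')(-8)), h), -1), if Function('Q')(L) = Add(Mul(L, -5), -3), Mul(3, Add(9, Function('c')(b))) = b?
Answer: Rational(-12003, 816389) ≈ -0.014703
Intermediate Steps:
Function('c')(b) = Add(-9, Mul(Rational(1, 3), b))
Function('Q')(L) = Add(-3, Mul(-5, L)) (Function('Q')(L) = Add(Mul(-5, L), -3) = Add(-3, Mul(-5, L)))
Function('A')(O) = Add(-10, Mul(5, O)) (Function('A')(O) = Add(-5, Add(-8, Mul(-1, Add(-3, Mul(-5, O))))) = Add(-5, Add(-8, Add(3, Mul(5, O)))) = Add(-5, Add(-5, Mul(5, O))) = Add(-10, Mul(5, O)))
h = Rational(1272, 4001) (h = Mul(-3, Mul(848, Pow(-8002, -1))) = Mul(-3, Mul(848, Rational(-1, 8002))) = Mul(-3, Rational(-424, 4001)) = Rational(1272, 4001) ≈ 0.31792)
Pow(Add(Function('A')(Function('c')(-8)), h), -1) = Pow(Add(Add(-10, Mul(5, Add(-9, Mul(Rational(1, 3), -8)))), Rational(1272, 4001)), -1) = Pow(Add(Add(-10, Mul(5, Add(-9, Rational(-8, 3)))), Rational(1272, 4001)), -1) = Pow(Add(Add(-10, Mul(5, Rational(-35, 3))), Rational(1272, 4001)), -1) = Pow(Add(Add(-10, Rational(-175, 3)), Rational(1272, 4001)), -1) = Pow(Add(Rational(-205, 3), Rational(1272, 4001)), -1) = Pow(Rational(-816389, 12003), -1) = Rational(-12003, 816389)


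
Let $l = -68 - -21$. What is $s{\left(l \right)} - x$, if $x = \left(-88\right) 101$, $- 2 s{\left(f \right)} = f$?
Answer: $\frac{17823}{2} \approx 8911.5$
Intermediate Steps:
$l = -47$ ($l = -68 + 21 = -47$)
$s{\left(f \right)} = - \frac{f}{2}$
$x = -8888$
$s{\left(l \right)} - x = \left(- \frac{1}{2}\right) \left(-47\right) - -8888 = \frac{47}{2} + 8888 = \frac{17823}{2}$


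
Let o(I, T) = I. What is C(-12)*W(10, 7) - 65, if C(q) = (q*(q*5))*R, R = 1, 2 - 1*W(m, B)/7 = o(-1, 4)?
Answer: 15055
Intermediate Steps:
W(m, B) = 21 (W(m, B) = 14 - 7*(-1) = 14 + 7 = 21)
C(q) = 5*q**2 (C(q) = (q*(q*5))*1 = (q*(5*q))*1 = (5*q**2)*1 = 5*q**2)
C(-12)*W(10, 7) - 65 = (5*(-12)**2)*21 - 65 = (5*144)*21 - 65 = 720*21 - 65 = 15120 - 65 = 15055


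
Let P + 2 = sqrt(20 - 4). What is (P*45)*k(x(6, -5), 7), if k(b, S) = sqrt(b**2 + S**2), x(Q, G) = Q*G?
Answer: 90*sqrt(949) ≈ 2772.5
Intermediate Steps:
x(Q, G) = G*Q
k(b, S) = sqrt(S**2 + b**2)
P = 2 (P = -2 + sqrt(20 - 4) = -2 + sqrt(16) = -2 + 4 = 2)
(P*45)*k(x(6, -5), 7) = (2*45)*sqrt(7**2 + (-5*6)**2) = 90*sqrt(49 + (-30)**2) = 90*sqrt(49 + 900) = 90*sqrt(949)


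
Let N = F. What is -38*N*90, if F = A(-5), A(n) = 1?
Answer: -3420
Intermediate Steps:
F = 1
N = 1
-38*N*90 = -38*1*90 = -38*90 = -3420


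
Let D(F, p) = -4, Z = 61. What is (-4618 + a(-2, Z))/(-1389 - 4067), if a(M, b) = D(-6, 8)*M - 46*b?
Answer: 927/682 ≈ 1.3592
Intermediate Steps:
a(M, b) = -46*b - 4*M (a(M, b) = -4*M - 46*b = -46*b - 4*M)
(-4618 + a(-2, Z))/(-1389 - 4067) = (-4618 + (-46*61 - 4*(-2)))/(-1389 - 4067) = (-4618 + (-2806 + 8))/(-5456) = (-4618 - 2798)*(-1/5456) = -7416*(-1/5456) = 927/682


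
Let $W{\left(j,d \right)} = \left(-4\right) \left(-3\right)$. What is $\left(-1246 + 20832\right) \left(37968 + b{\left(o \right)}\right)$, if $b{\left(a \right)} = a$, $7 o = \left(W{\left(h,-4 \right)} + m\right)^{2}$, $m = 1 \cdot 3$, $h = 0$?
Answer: $744270798$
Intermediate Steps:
$W{\left(j,d \right)} = 12$
$m = 3$
$o = \frac{225}{7}$ ($o = \frac{\left(12 + 3\right)^{2}}{7} = \frac{15^{2}}{7} = \frac{1}{7} \cdot 225 = \frac{225}{7} \approx 32.143$)
$\left(-1246 + 20832\right) \left(37968 + b{\left(o \right)}\right) = \left(-1246 + 20832\right) \left(37968 + \frac{225}{7}\right) = 19586 \cdot \frac{266001}{7} = 744270798$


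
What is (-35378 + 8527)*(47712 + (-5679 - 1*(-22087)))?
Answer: -1721686120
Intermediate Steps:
(-35378 + 8527)*(47712 + (-5679 - 1*(-22087))) = -26851*(47712 + (-5679 + 22087)) = -26851*(47712 + 16408) = -26851*64120 = -1721686120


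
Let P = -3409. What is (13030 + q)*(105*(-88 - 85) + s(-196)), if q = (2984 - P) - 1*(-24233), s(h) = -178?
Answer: -800782008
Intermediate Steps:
q = 30626 (q = (2984 - 1*(-3409)) - 1*(-24233) = (2984 + 3409) + 24233 = 6393 + 24233 = 30626)
(13030 + q)*(105*(-88 - 85) + s(-196)) = (13030 + 30626)*(105*(-88 - 85) - 178) = 43656*(105*(-173) - 178) = 43656*(-18165 - 178) = 43656*(-18343) = -800782008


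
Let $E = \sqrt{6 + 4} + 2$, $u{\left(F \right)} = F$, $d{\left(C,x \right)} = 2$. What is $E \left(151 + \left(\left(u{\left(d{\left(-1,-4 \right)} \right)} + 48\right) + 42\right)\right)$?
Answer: $486 + 243 \sqrt{10} \approx 1254.4$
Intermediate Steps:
$E = 2 + \sqrt{10}$ ($E = \sqrt{10} + 2 = 2 + \sqrt{10} \approx 5.1623$)
$E \left(151 + \left(\left(u{\left(d{\left(-1,-4 \right)} \right)} + 48\right) + 42\right)\right) = \left(2 + \sqrt{10}\right) \left(151 + \left(\left(2 + 48\right) + 42\right)\right) = \left(2 + \sqrt{10}\right) \left(151 + \left(50 + 42\right)\right) = \left(2 + \sqrt{10}\right) \left(151 + 92\right) = \left(2 + \sqrt{10}\right) 243 = 486 + 243 \sqrt{10}$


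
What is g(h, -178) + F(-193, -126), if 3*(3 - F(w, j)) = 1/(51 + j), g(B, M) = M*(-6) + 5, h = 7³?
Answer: 242101/225 ≈ 1076.0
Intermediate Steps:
h = 343
g(B, M) = 5 - 6*M (g(B, M) = -6*M + 5 = 5 - 6*M)
F(w, j) = 3 - 1/(3*(51 + j))
g(h, -178) + F(-193, -126) = (5 - 6*(-178)) + (458 + 9*(-126))/(3*(51 - 126)) = (5 + 1068) + (⅓)*(458 - 1134)/(-75) = 1073 + (⅓)*(-1/75)*(-676) = 1073 + 676/225 = 242101/225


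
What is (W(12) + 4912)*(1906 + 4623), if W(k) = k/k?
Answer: 32076977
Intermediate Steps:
W(k) = 1
(W(12) + 4912)*(1906 + 4623) = (1 + 4912)*(1906 + 4623) = 4913*6529 = 32076977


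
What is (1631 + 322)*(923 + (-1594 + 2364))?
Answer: 3306429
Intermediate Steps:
(1631 + 322)*(923 + (-1594 + 2364)) = 1953*(923 + 770) = 1953*1693 = 3306429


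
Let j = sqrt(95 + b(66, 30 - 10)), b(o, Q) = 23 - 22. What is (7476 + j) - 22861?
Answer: -15385 + 4*sqrt(6) ≈ -15375.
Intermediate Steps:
b(o, Q) = 1
j = 4*sqrt(6) (j = sqrt(95 + 1) = sqrt(96) = 4*sqrt(6) ≈ 9.7980)
(7476 + j) - 22861 = (7476 + 4*sqrt(6)) - 22861 = -15385 + 4*sqrt(6)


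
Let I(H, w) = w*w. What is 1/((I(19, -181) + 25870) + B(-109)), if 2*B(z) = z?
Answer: 2/117153 ≈ 1.7072e-5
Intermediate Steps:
I(H, w) = w²
B(z) = z/2
1/((I(19, -181) + 25870) + B(-109)) = 1/(((-181)² + 25870) + (½)*(-109)) = 1/((32761 + 25870) - 109/2) = 1/(58631 - 109/2) = 1/(117153/2) = 2/117153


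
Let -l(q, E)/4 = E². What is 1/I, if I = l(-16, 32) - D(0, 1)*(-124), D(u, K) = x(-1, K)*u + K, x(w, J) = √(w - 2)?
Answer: -1/3972 ≈ -0.00025176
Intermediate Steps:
l(q, E) = -4*E²
x(w, J) = √(-2 + w)
D(u, K) = K + I*u*√3 (D(u, K) = √(-2 - 1)*u + K = √(-3)*u + K = (I*√3)*u + K = I*u*√3 + K = K + I*u*√3)
I = -3972 (I = -4*32² - (1 + I*0*√3)*(-124) = -4*1024 - (1 + 0)*(-124) = -4096 - (-124) = -4096 - 1*(-124) = -4096 + 124 = -3972)
1/I = 1/(-3972) = -1/3972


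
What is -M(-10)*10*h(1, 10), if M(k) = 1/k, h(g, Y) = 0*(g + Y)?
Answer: 0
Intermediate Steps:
h(g, Y) = 0 (h(g, Y) = 0*(Y + g) = 0)
-M(-10)*10*h(1, 10) = -10/(-10)*0 = -(-⅒*10)*0 = -(-1)*0 = -1*0 = 0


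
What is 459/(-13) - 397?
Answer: -5620/13 ≈ -432.31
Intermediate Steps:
459/(-13) - 397 = 459*(-1/13) - 397 = -459/13 - 397 = -5620/13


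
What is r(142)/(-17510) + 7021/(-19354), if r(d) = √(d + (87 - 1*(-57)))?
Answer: -7021/19354 - √286/17510 ≈ -0.36373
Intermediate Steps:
r(d) = √(144 + d) (r(d) = √(d + (87 + 57)) = √(d + 144) = √(144 + d))
r(142)/(-17510) + 7021/(-19354) = √(144 + 142)/(-17510) + 7021/(-19354) = √286*(-1/17510) + 7021*(-1/19354) = -√286/17510 - 7021/19354 = -7021/19354 - √286/17510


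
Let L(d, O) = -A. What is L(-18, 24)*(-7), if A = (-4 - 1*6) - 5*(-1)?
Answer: -35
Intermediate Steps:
A = -5 (A = (-4 - 6) + 5 = -10 + 5 = -5)
L(d, O) = 5 (L(d, O) = -1*(-5) = 5)
L(-18, 24)*(-7) = 5*(-7) = -35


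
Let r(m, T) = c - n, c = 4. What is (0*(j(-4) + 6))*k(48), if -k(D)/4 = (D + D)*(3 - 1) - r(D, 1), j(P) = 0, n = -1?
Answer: 0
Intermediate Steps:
r(m, T) = 5 (r(m, T) = 4 - 1*(-1) = 4 + 1 = 5)
k(D) = 20 - 16*D (k(D) = -4*((D + D)*(3 - 1) - 1*5) = -4*((2*D)*2 - 5) = -4*(4*D - 5) = -4*(-5 + 4*D) = 20 - 16*D)
(0*(j(-4) + 6))*k(48) = (0*(0 + 6))*(20 - 16*48) = (0*6)*(20 - 768) = 0*(-748) = 0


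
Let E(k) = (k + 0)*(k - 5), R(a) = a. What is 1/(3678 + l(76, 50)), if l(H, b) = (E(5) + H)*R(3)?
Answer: 1/3906 ≈ 0.00025602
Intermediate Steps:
E(k) = k*(-5 + k)
l(H, b) = 3*H (l(H, b) = (5*(-5 + 5) + H)*3 = (5*0 + H)*3 = (0 + H)*3 = H*3 = 3*H)
1/(3678 + l(76, 50)) = 1/(3678 + 3*76) = 1/(3678 + 228) = 1/3906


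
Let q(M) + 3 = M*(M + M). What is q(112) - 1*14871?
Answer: 10214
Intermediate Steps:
q(M) = -3 + 2*M² (q(M) = -3 + M*(M + M) = -3 + M*(2*M) = -3 + 2*M²)
q(112) - 1*14871 = (-3 + 2*112²) - 1*14871 = (-3 + 2*12544) - 14871 = (-3 + 25088) - 14871 = 25085 - 14871 = 10214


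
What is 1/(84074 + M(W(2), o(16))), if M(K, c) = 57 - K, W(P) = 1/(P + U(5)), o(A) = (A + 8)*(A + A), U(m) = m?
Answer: 7/588916 ≈ 1.1886e-5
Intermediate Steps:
o(A) = 2*A*(8 + A) (o(A) = (8 + A)*(2*A) = 2*A*(8 + A))
W(P) = 1/(5 + P) (W(P) = 1/(P + 5) = 1/(5 + P))
1/(84074 + M(W(2), o(16))) = 1/(84074 + (57 - 1/(5 + 2))) = 1/(84074 + (57 - 1/7)) = 1/(84074 + (57 - 1*⅐)) = 1/(84074 + (57 - ⅐)) = 1/(84074 + 398/7) = 1/(588916/7) = 7/588916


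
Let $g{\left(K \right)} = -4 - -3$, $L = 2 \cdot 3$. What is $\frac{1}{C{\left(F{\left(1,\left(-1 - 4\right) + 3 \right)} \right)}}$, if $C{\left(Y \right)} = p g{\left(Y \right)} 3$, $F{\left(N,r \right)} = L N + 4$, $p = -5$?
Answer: $\frac{1}{15} \approx 0.066667$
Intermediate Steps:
$L = 6$
$g{\left(K \right)} = -1$ ($g{\left(K \right)} = -4 + 3 = -1$)
$F{\left(N,r \right)} = 4 + 6 N$ ($F{\left(N,r \right)} = 6 N + 4 = 4 + 6 N$)
$C{\left(Y \right)} = 15$ ($C{\left(Y \right)} = \left(-5\right) \left(-1\right) 3 = 5 \cdot 3 = 15$)
$\frac{1}{C{\left(F{\left(1,\left(-1 - 4\right) + 3 \right)} \right)}} = \frac{1}{15}$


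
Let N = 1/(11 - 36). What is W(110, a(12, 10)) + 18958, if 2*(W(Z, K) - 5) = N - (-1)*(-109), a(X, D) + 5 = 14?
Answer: 472712/25 ≈ 18908.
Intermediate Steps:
N = -1/25 (N = 1/(-25) = -1/25 ≈ -0.040000)
a(X, D) = 9 (a(X, D) = -5 + 14 = 9)
W(Z, K) = -1238/25 (W(Z, K) = 5 + (-1/25 - (-1)*(-109))/2 = 5 + (-1/25 - 1*109)/2 = 5 + (-1/25 - 109)/2 = 5 + (½)*(-2726/25) = 5 - 1363/25 = -1238/25)
W(110, a(12, 10)) + 18958 = -1238/25 + 18958 = 472712/25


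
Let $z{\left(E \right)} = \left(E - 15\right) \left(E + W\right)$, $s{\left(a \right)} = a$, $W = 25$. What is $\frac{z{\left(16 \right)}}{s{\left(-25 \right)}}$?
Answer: $- \frac{41}{25} \approx -1.64$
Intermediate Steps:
$z{\left(E \right)} = \left(-15 + E\right) \left(25 + E\right)$ ($z{\left(E \right)} = \left(E - 15\right) \left(E + 25\right) = \left(-15 + E\right) \left(25 + E\right)$)
$\frac{z{\left(16 \right)}}{s{\left(-25 \right)}} = \frac{-375 + 16^{2} + 10 \cdot 16}{-25} = \left(-375 + 256 + 160\right) \left(- \frac{1}{25}\right) = 41 \left(- \frac{1}{25}\right) = - \frac{41}{25}$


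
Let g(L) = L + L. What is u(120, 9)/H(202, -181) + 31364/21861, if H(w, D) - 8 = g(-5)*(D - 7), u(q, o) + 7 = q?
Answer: 61685525/41273568 ≈ 1.4946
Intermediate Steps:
g(L) = 2*L
u(q, o) = -7 + q
H(w, D) = 78 - 10*D (H(w, D) = 8 + (2*(-5))*(D - 7) = 8 - 10*(-7 + D) = 8 + (70 - 10*D) = 78 - 10*D)
u(120, 9)/H(202, -181) + 31364/21861 = (-7 + 120)/(78 - 10*(-181)) + 31364/21861 = 113/(78 + 1810) + 31364*(1/21861) = 113/1888 + 31364/21861 = 61685525/41273568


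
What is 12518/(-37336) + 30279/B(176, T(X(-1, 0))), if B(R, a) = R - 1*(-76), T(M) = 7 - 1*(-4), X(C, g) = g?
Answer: 11743148/98007 ≈ 119.82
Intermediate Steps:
T(M) = 11 (T(M) = 7 + 4 = 11)
B(R, a) = 76 + R (B(R, a) = R + 76 = 76 + R)
12518/(-37336) + 30279/B(176, T(X(-1, 0))) = 12518/(-37336) + 30279/(76 + 176) = 12518*(-1/37336) + 30279/252 = -6259/18668 + 30279*(1/252) = -6259/18668 + 10093/84 = 11743148/98007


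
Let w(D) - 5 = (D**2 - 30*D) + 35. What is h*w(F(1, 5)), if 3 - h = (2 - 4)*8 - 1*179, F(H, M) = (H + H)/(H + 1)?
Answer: 2178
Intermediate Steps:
F(H, M) = 2*H/(1 + H) (F(H, M) = (2*H)/(1 + H) = 2*H/(1 + H))
w(D) = 40 + D**2 - 30*D (w(D) = 5 + ((D**2 - 30*D) + 35) = 5 + (35 + D**2 - 30*D) = 40 + D**2 - 30*D)
h = 198 (h = 3 - ((2 - 4)*8 - 1*179) = 3 - (-2*8 - 179) = 3 - (-16 - 179) = 3 - 1*(-195) = 3 + 195 = 198)
h*w(F(1, 5)) = 198*(40 + (2*1/(1 + 1))**2 - 60/(1 + 1)) = 198*(40 + (2*1/2)**2 - 60/2) = 198*(40 + (2*1*(1/2))**2 - 60/2) = 198*(40 + 1**2 - 30*1) = 198*(40 + 1 - 30) = 198*11 = 2178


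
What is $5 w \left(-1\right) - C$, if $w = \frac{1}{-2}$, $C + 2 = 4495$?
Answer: $- \frac{8981}{2} \approx -4490.5$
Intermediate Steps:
$C = 4493$ ($C = -2 + 4495 = 4493$)
$w = - \frac{1}{2} \approx -0.5$
$5 w \left(-1\right) - C = 5 \left(- \frac{1}{2}\right) \left(-1\right) - 4493 = \left(- \frac{5}{2}\right) \left(-1\right) - 4493 = \frac{5}{2} - 4493 = - \frac{8981}{2}$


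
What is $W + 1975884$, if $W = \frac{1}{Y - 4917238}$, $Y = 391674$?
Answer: $\frac{8941989498575}{4525564} \approx 1.9759 \cdot 10^{6}$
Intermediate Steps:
$W = - \frac{1}{4525564}$ ($W = \frac{1}{391674 - 4917238} = \frac{1}{-4525564} = - \frac{1}{4525564} \approx -2.2097 \cdot 10^{-7}$)
$W + 1975884 = - \frac{1}{4525564} + 1975884 = \frac{8941989498575}{4525564}$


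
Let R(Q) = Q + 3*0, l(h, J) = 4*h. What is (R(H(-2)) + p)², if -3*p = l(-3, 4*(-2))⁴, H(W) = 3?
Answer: 47734281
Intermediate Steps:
p = -6912 (p = -(4*(-3))⁴/3 = -⅓*(-12)⁴ = -⅓*20736 = -6912)
R(Q) = Q (R(Q) = Q + 0 = Q)
(R(H(-2)) + p)² = (3 - 6912)² = (-6909)² = 47734281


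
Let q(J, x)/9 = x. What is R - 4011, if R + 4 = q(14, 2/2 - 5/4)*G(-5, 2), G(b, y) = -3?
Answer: -16033/4 ≈ -4008.3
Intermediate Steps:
q(J, x) = 9*x
R = 11/4 (R = -4 + (9*(2/2 - 5/4))*(-3) = -4 + (9*(2*(1/2) - 5*1/4))*(-3) = -4 + (9*(1 - 5/4))*(-3) = -4 + (9*(-1/4))*(-3) = -4 - 9/4*(-3) = -4 + 27/4 = 11/4 ≈ 2.7500)
R - 4011 = 11/4 - 4011 = -16033/4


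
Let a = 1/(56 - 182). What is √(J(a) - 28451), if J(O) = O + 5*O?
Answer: 4*I*√784182/21 ≈ 168.67*I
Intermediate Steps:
a = -1/126 (a = 1/(-126) = -1/126 ≈ -0.0079365)
J(O) = 6*O
√(J(a) - 28451) = √(6*(-1/126) - 28451) = √(-1/21 - 28451) = √(-597472/21) = 4*I*√784182/21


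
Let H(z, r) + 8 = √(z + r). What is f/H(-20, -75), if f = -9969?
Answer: 26584/53 + 3323*I*√95/53 ≈ 501.58 + 611.11*I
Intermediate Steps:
H(z, r) = -8 + √(r + z) (H(z, r) = -8 + √(z + r) = -8 + √(r + z))
f/H(-20, -75) = -9969/(-8 + √(-75 - 20)) = -9969/(-8 + √(-95)) = -9969/(-8 + I*√95)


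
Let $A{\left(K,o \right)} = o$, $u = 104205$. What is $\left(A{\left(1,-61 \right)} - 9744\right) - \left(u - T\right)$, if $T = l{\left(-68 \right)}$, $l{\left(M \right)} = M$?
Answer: $-114078$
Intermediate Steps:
$T = -68$
$\left(A{\left(1,-61 \right)} - 9744\right) - \left(u - T\right) = \left(-61 - 9744\right) - \left(104205 - -68\right) = -9805 - \left(104205 + 68\right) = -9805 - 104273 = -114078$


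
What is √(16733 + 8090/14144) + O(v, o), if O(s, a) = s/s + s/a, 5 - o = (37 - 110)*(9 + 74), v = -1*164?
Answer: 1475/1516 + 3*√5811800098/1768 ≈ 130.33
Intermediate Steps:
v = -164
o = 6064 (o = 5 - (37 - 110)*(9 + 74) = 5 - (-73)*83 = 5 - 1*(-6059) = 5 + 6059 = 6064)
O(s, a) = 1 + s/a
√(16733 + 8090/14144) + O(v, o) = √(16733 + 8090/14144) + (6064 - 164)/6064 = √(16733 + 8090*(1/14144)) + (1/6064)*5900 = √(16733 + 4045/7072) + 1475/1516 = √(118339821/7072) + 1475/1516 = 3*√5811800098/1768 + 1475/1516 = 1475/1516 + 3*√5811800098/1768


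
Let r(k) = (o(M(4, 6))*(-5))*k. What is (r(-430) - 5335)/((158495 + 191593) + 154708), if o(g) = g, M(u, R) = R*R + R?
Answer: 84965/504796 ≈ 0.16832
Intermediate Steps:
M(u, R) = R + R² (M(u, R) = R² + R = R + R²)
r(k) = -210*k (r(k) = ((6*(1 + 6))*(-5))*k = ((6*7)*(-5))*k = (42*(-5))*k = -210*k)
(r(-430) - 5335)/((158495 + 191593) + 154708) = (-210*(-430) - 5335)/((158495 + 191593) + 154708) = (90300 - 5335)/(350088 + 154708) = 84965/504796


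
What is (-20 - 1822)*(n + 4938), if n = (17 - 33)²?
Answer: -9567348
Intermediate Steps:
n = 256 (n = (-16)² = 256)
(-20 - 1822)*(n + 4938) = (-20 - 1822)*(256 + 4938) = -1842*5194 = -9567348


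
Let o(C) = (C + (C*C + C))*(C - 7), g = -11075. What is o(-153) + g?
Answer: -3707555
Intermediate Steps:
o(C) = (-7 + C)*(C² + 2*C) (o(C) = (C + (C² + C))*(-7 + C) = (C + (C + C²))*(-7 + C) = (C² + 2*C)*(-7 + C) = (-7 + C)*(C² + 2*C))
o(-153) + g = -153*(-14 + (-153)² - 5*(-153)) - 11075 = -153*(-14 + 23409 + 765) - 11075 = -153*24160 - 11075 = -3696480 - 11075 = -3707555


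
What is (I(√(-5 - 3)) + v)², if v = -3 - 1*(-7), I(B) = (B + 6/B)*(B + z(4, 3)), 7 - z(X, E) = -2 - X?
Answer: -161/2 + 26*I*√2 ≈ -80.5 + 36.77*I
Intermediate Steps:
z(X, E) = 9 + X (z(X, E) = 7 - (-2 - X) = 7 + (2 + X) = 9 + X)
I(B) = (13 + B)*(B + 6/B) (I(B) = (B + 6/B)*(B + (9 + 4)) = (B + 6/B)*(B + 13) = (B + 6/B)*(13 + B) = (13 + B)*(B + 6/B))
v = 4 (v = -3 + 7 = 4)
(I(√(-5 - 3)) + v)² = ((6 + (√(-5 - 3))² + 13*√(-5 - 3) + 78/(√(-5 - 3))) + 4)² = ((6 + (√(-8))² + 13*√(-8) + 78/(√(-8))) + 4)² = ((6 + (2*I*√2)² + 13*(2*I*√2) + 78/((2*I*√2))) + 4)² = ((6 - 8 + 26*I*√2 + 78*(-I*√2/4)) + 4)² = ((6 - 8 + 26*I*√2 - 39*I*√2/2) + 4)² = ((-2 + 13*I*√2/2) + 4)² = (2 + 13*I*√2/2)²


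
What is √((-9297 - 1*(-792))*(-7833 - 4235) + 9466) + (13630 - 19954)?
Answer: -6324 + √102647806 ≈ 3807.5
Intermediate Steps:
√((-9297 - 1*(-792))*(-7833 - 4235) + 9466) + (13630 - 19954) = √((-9297 + 792)*(-12068) + 9466) - 6324 = √(-8505*(-12068) + 9466) - 6324 = √(102638340 + 9466) - 6324 = √102647806 - 6324 = -6324 + √102647806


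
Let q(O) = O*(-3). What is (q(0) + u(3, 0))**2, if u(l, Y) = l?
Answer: 9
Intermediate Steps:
q(O) = -3*O
(q(0) + u(3, 0))**2 = (-3*0 + 3)**2 = (0 + 3)**2 = 3**2 = 9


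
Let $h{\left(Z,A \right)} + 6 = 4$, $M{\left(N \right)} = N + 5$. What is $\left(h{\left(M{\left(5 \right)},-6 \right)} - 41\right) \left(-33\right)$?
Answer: $1419$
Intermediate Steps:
$M{\left(N \right)} = 5 + N$
$h{\left(Z,A \right)} = -2$ ($h{\left(Z,A \right)} = -6 + 4 = -2$)
$\left(h{\left(M{\left(5 \right)},-6 \right)} - 41\right) \left(-33\right) = \left(-2 - 41\right) \left(-33\right) = \left(-43\right) \left(-33\right) = 1419$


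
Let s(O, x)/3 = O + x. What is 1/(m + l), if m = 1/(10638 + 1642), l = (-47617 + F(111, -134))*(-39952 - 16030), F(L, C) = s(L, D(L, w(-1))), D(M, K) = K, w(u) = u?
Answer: 12280/32507871841521 ≈ 3.7775e-10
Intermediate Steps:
s(O, x) = 3*O + 3*x (s(O, x) = 3*(O + x) = 3*O + 3*x)
F(L, C) = -3 + 3*L (F(L, C) = 3*L + 3*(-1) = 3*L - 3 = -3 + 3*L)
l = 2647220834 (l = (-47617 + (-3 + 3*111))*(-39952 - 16030) = (-47617 + (-3 + 333))*(-55982) = (-47617 + 330)*(-55982) = -47287*(-55982) = 2647220834)
m = 1/12280 ≈ 8.1433e-5
1/(m + l) = 1/(1/12280 + 2647220834) = 1/(32507871841521/12280) = 12280/32507871841521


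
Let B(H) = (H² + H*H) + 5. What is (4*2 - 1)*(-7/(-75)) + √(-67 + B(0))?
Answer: 49/75 + I*√62 ≈ 0.65333 + 7.874*I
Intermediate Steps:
B(H) = 5 + 2*H² (B(H) = (H² + H²) + 5 = 2*H² + 5 = 5 + 2*H²)
(4*2 - 1)*(-7/(-75)) + √(-67 + B(0)) = (4*2 - 1)*(-7/(-75)) + √(-67 + (5 + 2*0²)) = (8 - 1)*(-7*(-1/75)) + √(-67 + (5 + 2*0)) = 7*(7/75) + √(-67 + (5 + 0)) = 49/75 + √(-67 + 5) = 49/75 + √(-62) = 49/75 + I*√62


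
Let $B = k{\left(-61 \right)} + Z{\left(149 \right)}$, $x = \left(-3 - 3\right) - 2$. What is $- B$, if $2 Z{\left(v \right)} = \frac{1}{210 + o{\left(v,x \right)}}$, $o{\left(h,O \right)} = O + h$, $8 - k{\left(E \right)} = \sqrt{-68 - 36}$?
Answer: $- \frac{5617}{702} + 2 i \sqrt{26} \approx -8.0014 + 10.198 i$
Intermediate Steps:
$x = -8$ ($x = -6 - 2 = -8$)
$k{\left(E \right)} = 8 - 2 i \sqrt{26}$ ($k{\left(E \right)} = 8 - \sqrt{-68 - 36} = 8 - \sqrt{-104} = 8 - 2 i \sqrt{26}$)
$Z{\left(v \right)} = \frac{1}{2 \left(202 + v\right)}$ ($Z{\left(v \right)} = \frac{1}{2 \left(210 + \left(-8 + v\right)\right)} = \frac{1}{2 \left(202 + v\right)}$)
$B = \frac{5617}{702} - 2 i \sqrt{26}$ ($B = \left(8 - 2 i \sqrt{26}\right) + \frac{1}{2 \left(202 + 149\right)} = \left(8 - 2 i \sqrt{26}\right) + \frac{1}{2 \cdot 351} = \left(8 - 2 i \sqrt{26}\right) + \frac{1}{2} \cdot \frac{1}{351} = \left(8 - 2 i \sqrt{26}\right) + \frac{1}{702} = \frac{5617}{702} - 2 i \sqrt{26} \approx 8.0014 - 10.198 i$)
$- B = - (\frac{5617}{702} - 2 i \sqrt{26}) = - \frac{5617}{702} + 2 i \sqrt{26}$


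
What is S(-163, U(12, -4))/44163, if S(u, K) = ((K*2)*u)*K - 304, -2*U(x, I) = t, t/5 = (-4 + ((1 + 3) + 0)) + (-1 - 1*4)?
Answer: -11387/9814 ≈ -1.1603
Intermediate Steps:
t = -25 (t = 5*((-4 + ((1 + 3) + 0)) + (-1 - 1*4)) = 5*((-4 + (4 + 0)) + (-1 - 4)) = 5*((-4 + 4) - 5) = 5*(0 - 5) = 5*(-5) = -25)
U(x, I) = 25/2 (U(x, I) = -½*(-25) = 25/2)
S(u, K) = -304 + 2*u*K² (S(u, K) = ((2*K)*u)*K - 304 = (2*K*u)*K - 304 = 2*u*K² - 304 = -304 + 2*u*K²)
S(-163, U(12, -4))/44163 = (-304 + 2*(-163)*(25/2)²)/44163 = (-304 + 2*(-163)*(625/4))*(1/44163) = (-304 - 101875/2)*(1/44163) = -102483/2*1/44163 = -11387/9814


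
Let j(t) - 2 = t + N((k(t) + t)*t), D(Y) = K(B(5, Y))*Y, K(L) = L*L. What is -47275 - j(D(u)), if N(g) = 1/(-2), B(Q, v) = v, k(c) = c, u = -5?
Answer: -94303/2 ≈ -47152.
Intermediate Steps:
N(g) = -½
K(L) = L²
D(Y) = Y³ (D(Y) = Y²*Y = Y³)
j(t) = 3/2 + t (j(t) = 2 + (t - ½) = 2 + (-½ + t) = 3/2 + t)
-47275 - j(D(u)) = -47275 - (3/2 + (-5)³) = -47275 - (3/2 - 125) = -47275 - 1*(-247/2) = -47275 + 247/2 = -94303/2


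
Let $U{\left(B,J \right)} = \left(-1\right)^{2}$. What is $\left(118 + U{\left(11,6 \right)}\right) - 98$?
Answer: $21$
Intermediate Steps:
$U{\left(B,J \right)} = 1$
$\left(118 + U{\left(11,6 \right)}\right) - 98 = \left(118 + 1\right) - 98 = 119 - 98 = 21$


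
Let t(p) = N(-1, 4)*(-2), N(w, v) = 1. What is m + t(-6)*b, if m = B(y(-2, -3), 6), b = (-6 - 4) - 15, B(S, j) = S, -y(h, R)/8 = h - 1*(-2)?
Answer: 50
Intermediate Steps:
y(h, R) = -16 - 8*h (y(h, R) = -8*(h - 1*(-2)) = -8*(h + 2) = -8*(2 + h) = -16 - 8*h)
t(p) = -2 (t(p) = 1*(-2) = -2)
b = -25 (b = -10 - 15 = -25)
m = 0 (m = -16 - 8*(-2) = -16 + 16 = 0)
m + t(-6)*b = 0 - 2*(-25) = 0 + 50 = 50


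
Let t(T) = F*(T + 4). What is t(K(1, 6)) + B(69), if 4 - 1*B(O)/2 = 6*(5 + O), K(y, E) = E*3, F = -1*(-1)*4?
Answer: -792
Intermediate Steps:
F = 4 (F = 1*4 = 4)
K(y, E) = 3*E
t(T) = 16 + 4*T (t(T) = 4*(T + 4) = 4*(4 + T) = 16 + 4*T)
B(O) = -52 - 12*O (B(O) = 8 - 12*(5 + O) = 8 - 2*(30 + 6*O) = 8 + (-60 - 12*O) = -52 - 12*O)
t(K(1, 6)) + B(69) = (16 + 4*(3*6)) + (-52 - 12*69) = (16 + 4*18) + (-52 - 828) = (16 + 72) - 880 = 88 - 880 = -792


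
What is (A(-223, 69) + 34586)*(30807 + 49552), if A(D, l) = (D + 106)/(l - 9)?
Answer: 55582793479/20 ≈ 2.7791e+9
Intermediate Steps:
A(D, l) = (106 + D)/(-9 + l)
(A(-223, 69) + 34586)*(30807 + 49552) = ((106 - 223)/(-9 + 69) + 34586)*(30807 + 49552) = (-117/60 + 34586)*80359 = ((1/60)*(-117) + 34586)*80359 = (-39/20 + 34586)*80359 = (691681/20)*80359 = 55582793479/20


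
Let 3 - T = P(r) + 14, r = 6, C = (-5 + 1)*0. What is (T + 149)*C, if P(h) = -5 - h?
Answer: 0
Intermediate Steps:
C = 0 (C = -4*0 = 0)
T = 0 (T = 3 - ((-5 - 1*6) + 14) = 3 - ((-5 - 6) + 14) = 3 - (-11 + 14) = 3 - 1*3 = 3 - 3 = 0)
(T + 149)*C = (0 + 149)*0 = 149*0 = 0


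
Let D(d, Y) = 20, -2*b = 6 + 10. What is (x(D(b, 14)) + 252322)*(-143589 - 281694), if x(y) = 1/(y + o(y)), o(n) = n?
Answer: -4292330710323/40 ≈ -1.0731e+11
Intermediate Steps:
b = -8 (b = -(6 + 10)/2 = -½*16 = -8)
x(y) = 1/(2*y) (x(y) = 1/(y + y) = 1/(2*y))
(x(D(b, 14)) + 252322)*(-143589 - 281694) = ((½)/20 + 252322)*(-143589 - 281694) = ((½)*(1/20) + 252322)*(-425283) = (1/40 + 252322)*(-425283) = (10092881/40)*(-425283) = -4292330710323/40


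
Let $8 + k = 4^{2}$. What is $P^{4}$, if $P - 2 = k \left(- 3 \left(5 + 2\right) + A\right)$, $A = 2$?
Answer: $506250000$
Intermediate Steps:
$k = 8$ ($k = -8 + 4^{2} = -8 + 16 = 8$)
$P = -150$ ($P = 2 + 8 \left(- 3 \left(5 + 2\right) + 2\right) = 2 + 8 \left(\left(-3\right) 7 + 2\right) = 2 + 8 \left(-21 + 2\right) = 2 + 8 \left(-19\right) = 2 - 152 = -150$)
$P^{4} = \left(-150\right)^{4} = 506250000$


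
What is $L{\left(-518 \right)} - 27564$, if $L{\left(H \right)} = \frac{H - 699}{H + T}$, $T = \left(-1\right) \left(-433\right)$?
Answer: $- \frac{2341723}{85} \approx -27550.0$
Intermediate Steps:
$T = 433$
$L{\left(H \right)} = \frac{-699 + H}{433 + H}$ ($L{\left(H \right)} = \frac{H - 699}{H + 433} = \frac{-699 + H}{433 + H}$)
$L{\left(-518 \right)} - 27564 = \frac{-699 - 518}{433 - 518} - 27564 = \frac{1}{-85} \left(-1217\right) - 27564 = \left(- \frac{1}{85}\right) \left(-1217\right) - 27564 = \frac{1217}{85} - 27564 = - \frac{2341723}{85}$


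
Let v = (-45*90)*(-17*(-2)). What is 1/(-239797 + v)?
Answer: -1/377497 ≈ -2.6490e-6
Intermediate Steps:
v = -137700 (v = -4050*34 = -137700)
1/(-239797 + v) = 1/(-239797 - 137700) = 1/(-377497) = -1/377497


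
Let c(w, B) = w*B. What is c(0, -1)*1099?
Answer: 0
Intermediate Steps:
c(w, B) = B*w
c(0, -1)*1099 = -1*0*1099 = 0*1099 = 0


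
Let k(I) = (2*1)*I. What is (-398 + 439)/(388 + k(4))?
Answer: 41/396 ≈ 0.10354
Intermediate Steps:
k(I) = 2*I
(-398 + 439)/(388 + k(4)) = (-398 + 439)/(388 + 2*4) = 41/(388 + 8) = 41/396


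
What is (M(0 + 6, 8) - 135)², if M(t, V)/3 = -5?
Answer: 22500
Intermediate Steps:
M(t, V) = -15 (M(t, V) = 3*(-5) = -15)
(M(0 + 6, 8) - 135)² = (-15 - 135)² = (-150)² = 22500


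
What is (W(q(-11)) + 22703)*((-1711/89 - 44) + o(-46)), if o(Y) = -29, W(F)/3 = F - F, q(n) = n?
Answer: -186346224/89 ≈ -2.0938e+6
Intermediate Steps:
W(F) = 0 (W(F) = 3*(F - F) = 3*0 = 0)
(W(q(-11)) + 22703)*((-1711/89 - 44) + o(-46)) = (0 + 22703)*((-1711/89 - 44) - 29) = 22703*((-1711/89 - 44) - 29) = 22703*(-5627/89 - 29) = 22703*(-8208/89) = -186346224/89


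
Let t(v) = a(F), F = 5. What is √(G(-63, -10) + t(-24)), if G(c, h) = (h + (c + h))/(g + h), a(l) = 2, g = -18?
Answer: √973/14 ≈ 2.2281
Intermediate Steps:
t(v) = 2
G(c, h) = (c + 2*h)/(-18 + h) (G(c, h) = (h + (c + h))/(-18 + h) = (c + 2*h)/(-18 + h))
√(G(-63, -10) + t(-24)) = √((-63 + 2*(-10))/(-18 - 10) + 2) = √((-63 - 20)/(-28) + 2) = √(-1/28*(-83) + 2) = √(83/28 + 2) = √(139/28) = √973/14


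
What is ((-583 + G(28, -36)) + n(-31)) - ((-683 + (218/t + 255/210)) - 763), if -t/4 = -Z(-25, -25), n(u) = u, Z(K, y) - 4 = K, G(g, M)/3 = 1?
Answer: 17564/21 ≈ 836.38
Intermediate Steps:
G(g, M) = 3 (G(g, M) = 3*1 = 3)
Z(K, y) = 4 + K
t = -84 (t = -(-4)*(4 - 25) = -(-4)*(-21) = -4*21 = -84)
((-583 + G(28, -36)) + n(-31)) - ((-683 + (218/t + 255/210)) - 763) = ((-583 + 3) - 31) - ((-683 + (218/(-84) + 255/210)) - 763) = (-580 - 31) - ((-683 + (218*(-1/84) + 255*(1/210))) - 763) = -611 - ((-683 + (-109/42 + 17/14)) - 763) = -611 - ((-683 - 29/21) - 763) = -611 - (-14372/21 - 763) = -611 - 1*(-30395/21) = -611 + 30395/21 = 17564/21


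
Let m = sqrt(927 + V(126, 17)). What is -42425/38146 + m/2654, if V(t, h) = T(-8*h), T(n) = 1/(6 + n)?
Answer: -42425/38146 + sqrt(15666170)/345020 ≈ -1.1007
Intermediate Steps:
V(t, h) = 1/(6 - 8*h)
m = sqrt(15666170)/130 (m = sqrt(927 - 1/(-6 + 8*17)) = sqrt(927 - 1/(-6 + 136)) = sqrt(927 - 1/130) = sqrt(120509/130) = sqrt(15666170)/130 ≈ 30.447)
-42425/38146 + m/2654 = -42425/38146 + (sqrt(15666170)/130)/2654 = -42425*1/38146 + (sqrt(15666170)/130)*(1/2654) = -42425/38146 + sqrt(15666170)/345020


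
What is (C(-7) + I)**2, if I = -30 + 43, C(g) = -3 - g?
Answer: 289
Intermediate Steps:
I = 13
(C(-7) + I)**2 = ((-3 - 1*(-7)) + 13)**2 = ((-3 + 7) + 13)**2 = (4 + 13)**2 = 17**2 = 289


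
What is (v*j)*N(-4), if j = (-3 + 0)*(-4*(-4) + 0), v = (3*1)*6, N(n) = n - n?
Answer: 0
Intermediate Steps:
N(n) = 0
v = 18 (v = 3*6 = 18)
j = -48 (j = -3*(16 + 0) = -3*16 = -48)
(v*j)*N(-4) = (18*(-48))*0 = -864*0 = 0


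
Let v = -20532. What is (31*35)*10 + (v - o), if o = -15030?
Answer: 5348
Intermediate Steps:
(31*35)*10 + (v - o) = (31*35)*10 + (-20532 - 1*(-15030)) = 1085*10 + (-20532 + 15030) = 10850 - 5502 = 5348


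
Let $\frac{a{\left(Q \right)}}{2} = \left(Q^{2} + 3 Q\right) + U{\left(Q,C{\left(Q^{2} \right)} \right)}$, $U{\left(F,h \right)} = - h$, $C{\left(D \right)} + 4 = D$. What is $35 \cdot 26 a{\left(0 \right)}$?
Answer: $7280$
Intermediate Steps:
$C{\left(D \right)} = -4 + D$
$a{\left(Q \right)} = 8 + 6 Q$ ($a{\left(Q \right)} = 2 \left(\left(Q^{2} + 3 Q\right) - \left(-4 + Q^{2}\right)\right) = 2 \left(4 + 3 Q\right) = 8 + 6 Q$)
$35 \cdot 26 a{\left(0 \right)} = 35 \cdot 26 \left(8 + 6 \cdot 0\right) = 910 \left(8 + 0\right) = 910 \cdot 8 = 7280$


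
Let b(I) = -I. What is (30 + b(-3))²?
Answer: 1089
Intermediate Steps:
(30 + b(-3))² = (30 - 1*(-3))² = (30 + 3)² = 33² = 1089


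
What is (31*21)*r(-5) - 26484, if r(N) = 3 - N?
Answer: -21276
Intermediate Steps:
(31*21)*r(-5) - 26484 = (31*21)*(3 - 1*(-5)) - 26484 = 651*(3 + 5) - 26484 = 651*8 - 26484 = 5208 - 26484 = -21276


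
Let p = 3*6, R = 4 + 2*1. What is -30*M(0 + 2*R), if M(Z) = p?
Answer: -540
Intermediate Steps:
R = 6 (R = 4 + 2 = 6)
p = 18
M(Z) = 18
-30*M(0 + 2*R) = -30*18 = -540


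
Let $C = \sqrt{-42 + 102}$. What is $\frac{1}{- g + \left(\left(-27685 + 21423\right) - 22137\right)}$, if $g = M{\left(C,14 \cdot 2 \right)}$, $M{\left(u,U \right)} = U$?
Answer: $- \frac{1}{28427} \approx -3.5178 \cdot 10^{-5}$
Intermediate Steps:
$C = 2 \sqrt{15}$ ($C = \sqrt{60} = 2 \sqrt{15} \approx 7.746$)
$g = 28$ ($g = 14 \cdot 2 = 28$)
$\frac{1}{- g + \left(\left(-27685 + 21423\right) - 22137\right)} = \frac{1}{\left(-1\right) 28 + \left(\left(-27685 + 21423\right) - 22137\right)} = \frac{1}{-28 - 28399} = \frac{1}{-28427} = - \frac{1}{28427}$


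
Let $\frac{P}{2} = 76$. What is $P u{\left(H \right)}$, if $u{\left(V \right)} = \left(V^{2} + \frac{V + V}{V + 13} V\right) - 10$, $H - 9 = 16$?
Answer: $98480$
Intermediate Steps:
$P = 152$ ($P = 2 \cdot 76 = 152$)
$H = 25$ ($H = 9 + 16 = 25$)
$u{\left(V \right)} = -10 + V^{2} + \frac{2 V^{2}}{13 + V}$ ($u{\left(V \right)} = \left(V^{2} + \frac{2 V}{13 + V} V\right) - 10 = \left(V^{2} + \frac{2 V^{2}}{13 + V}\right) - 10 = -10 + V^{2} + \frac{2 V^{2}}{13 + V}$)
$P u{\left(H \right)} = 152 \frac{-130 + 25^{3} - 250 + 15 \cdot 25^{2}}{13 + 25} = 152 \frac{-130 + 15625 - 250 + 15 \cdot 625}{38} = 152 \frac{-130 + 15625 - 250 + 9375}{38} = 152 \cdot \frac{1}{38} \cdot 24620 = 152 \cdot \frac{12310}{19} = 98480$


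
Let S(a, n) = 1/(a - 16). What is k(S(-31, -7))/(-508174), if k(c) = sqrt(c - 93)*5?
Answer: -5*I*sqrt(51371)/11942089 ≈ -9.4896e-5*I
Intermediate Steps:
S(a, n) = 1/(-16 + a)
k(c) = 5*sqrt(-93 + c) (k(c) = sqrt(-93 + c)*5 = 5*sqrt(-93 + c))
k(S(-31, -7))/(-508174) = (5*sqrt(-93 + 1/(-16 - 31)))/(-508174) = (5*sqrt(-93 + 1/(-47)))*(-1/508174) = (5*sqrt(-93 - 1/47))*(-1/508174) = (5*sqrt(-4372/47))*(-1/508174) = (5*(2*I*sqrt(51371)/47))*(-1/508174) = (10*I*sqrt(51371)/47)*(-1/508174) = -5*I*sqrt(51371)/11942089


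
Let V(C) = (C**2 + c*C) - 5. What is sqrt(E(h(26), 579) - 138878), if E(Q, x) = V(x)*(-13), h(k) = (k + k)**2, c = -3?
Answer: I*sqrt(4474365) ≈ 2115.3*I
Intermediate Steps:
V(C) = -5 + C**2 - 3*C (V(C) = (C**2 - 3*C) - 5 = -5 + C**2 - 3*C)
h(k) = 4*k**2 (h(k) = (2*k)**2 = 4*k**2)
E(Q, x) = 65 - 13*x**2 + 39*x (E(Q, x) = (-5 + x**2 - 3*x)*(-13) = 65 - 13*x**2 + 39*x)
sqrt(E(h(26), 579) - 138878) = sqrt((65 - 13*579**2 + 39*579) - 138878) = sqrt((65 - 13*335241 + 22581) - 138878) = sqrt((65 - 4358133 + 22581) - 138878) = sqrt(-4335487 - 138878) = sqrt(-4474365) = I*sqrt(4474365)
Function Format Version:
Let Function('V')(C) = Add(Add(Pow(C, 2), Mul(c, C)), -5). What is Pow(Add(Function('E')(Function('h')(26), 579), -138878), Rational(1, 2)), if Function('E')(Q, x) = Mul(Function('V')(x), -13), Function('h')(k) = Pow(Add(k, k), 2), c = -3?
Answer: Mul(I, Pow(4474365, Rational(1, 2))) ≈ Mul(2115.3, I)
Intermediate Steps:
Function('V')(C) = Add(-5, Pow(C, 2), Mul(-3, C)) (Function('V')(C) = Add(Add(Pow(C, 2), Mul(-3, C)), -5) = Add(-5, Pow(C, 2), Mul(-3, C)))
Function('h')(k) = Mul(4, Pow(k, 2)) (Function('h')(k) = Pow(Mul(2, k), 2) = Mul(4, Pow(k, 2)))
Function('E')(Q, x) = Add(65, Mul(-13, Pow(x, 2)), Mul(39, x)) (Function('E')(Q, x) = Mul(Add(-5, Pow(x, 2), Mul(-3, x)), -13) = Add(65, Mul(-13, Pow(x, 2)), Mul(39, x)))
Pow(Add(Function('E')(Function('h')(26), 579), -138878), Rational(1, 2)) = Pow(Add(Add(65, Mul(-13, Pow(579, 2)), Mul(39, 579)), -138878), Rational(1, 2)) = Pow(Add(Add(65, Mul(-13, 335241), 22581), -138878), Rational(1, 2)) = Pow(Add(Add(65, -4358133, 22581), -138878), Rational(1, 2)) = Pow(Add(-4335487, -138878), Rational(1, 2)) = Pow(-4474365, Rational(1, 2)) = Mul(I, Pow(4474365, Rational(1, 2)))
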